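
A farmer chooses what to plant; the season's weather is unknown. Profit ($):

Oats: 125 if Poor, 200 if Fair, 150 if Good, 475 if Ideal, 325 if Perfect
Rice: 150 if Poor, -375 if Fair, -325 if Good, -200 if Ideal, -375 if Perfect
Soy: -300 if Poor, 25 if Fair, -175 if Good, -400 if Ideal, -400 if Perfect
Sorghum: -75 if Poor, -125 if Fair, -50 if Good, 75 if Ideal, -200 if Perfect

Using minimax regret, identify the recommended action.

Oats

Column bests: Poor=150, Fair=200, Good=150, Ideal=475, Perfect=325.
Oats regrets: 25, 0, 0, 0, 0 → max 25
Rice regrets: 0, 575, 475, 675, 700 → max 700
Soy regrets: 450, 175, 325, 875, 725 → max 875
Sorghum regrets: 225, 325, 200, 400, 525 → max 525
Smallest max regret = 25 → Oats.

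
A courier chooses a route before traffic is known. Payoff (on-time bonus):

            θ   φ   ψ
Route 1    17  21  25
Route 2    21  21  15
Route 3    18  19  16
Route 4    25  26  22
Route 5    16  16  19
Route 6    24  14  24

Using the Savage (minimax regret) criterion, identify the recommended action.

Route 4

Column bests: θ=25, φ=26, ψ=25.
Route 1 regrets: 8, 5, 0 → max 8
Route 2 regrets: 4, 5, 10 → max 10
Route 3 regrets: 7, 7, 9 → max 9
Route 4 regrets: 0, 0, 3 → max 3
Route 5 regrets: 9, 10, 6 → max 10
Route 6 regrets: 1, 12, 1 → max 12
Smallest max regret = 3 → Route 4.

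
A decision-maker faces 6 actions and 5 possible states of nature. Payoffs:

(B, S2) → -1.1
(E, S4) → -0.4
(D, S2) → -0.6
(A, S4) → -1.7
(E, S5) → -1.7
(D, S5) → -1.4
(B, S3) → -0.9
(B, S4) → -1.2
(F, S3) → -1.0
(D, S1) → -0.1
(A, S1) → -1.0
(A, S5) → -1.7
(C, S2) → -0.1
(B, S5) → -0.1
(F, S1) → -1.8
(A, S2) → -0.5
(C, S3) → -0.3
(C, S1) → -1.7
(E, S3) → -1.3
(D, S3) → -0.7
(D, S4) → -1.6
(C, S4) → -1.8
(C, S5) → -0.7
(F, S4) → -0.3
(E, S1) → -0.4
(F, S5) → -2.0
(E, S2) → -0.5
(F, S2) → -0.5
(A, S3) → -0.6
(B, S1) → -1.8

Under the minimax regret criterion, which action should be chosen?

Column bests: S1=-0.1, S2=-0.1, S3=-0.3, S4=-0.3, S5=-0.1.
A regrets: 0.9, 0.4, 0.3, 1.4, 1.6 → max 1.6
B regrets: 1.7, 1.0, 0.6, 0.9, 0.0 → max 1.7
C regrets: 1.6, 0.0, 0.0, 1.5, 0.6 → max 1.6
D regrets: 0.0, 0.5, 0.4, 1.3, 1.3 → max 1.3
E regrets: 0.3, 0.4, 1.0, 0.1, 1.6 → max 1.6
F regrets: 1.7, 0.4, 0.7, 0.0, 1.9 → max 1.9
Smallest max regret = 1.3 → D.

D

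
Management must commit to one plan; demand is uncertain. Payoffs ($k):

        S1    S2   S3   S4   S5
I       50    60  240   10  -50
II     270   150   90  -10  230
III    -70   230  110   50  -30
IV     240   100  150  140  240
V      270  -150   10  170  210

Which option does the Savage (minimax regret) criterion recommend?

Column bests: S1=270, S2=230, S3=240, S4=170, S5=240.
I regrets: 220, 170, 0, 160, 290 → max 290
II regrets: 0, 80, 150, 180, 10 → max 180
III regrets: 340, 0, 130, 120, 270 → max 340
IV regrets: 30, 130, 90, 30, 0 → max 130
V regrets: 0, 380, 230, 0, 30 → max 380
Smallest max regret = 130 → IV.

IV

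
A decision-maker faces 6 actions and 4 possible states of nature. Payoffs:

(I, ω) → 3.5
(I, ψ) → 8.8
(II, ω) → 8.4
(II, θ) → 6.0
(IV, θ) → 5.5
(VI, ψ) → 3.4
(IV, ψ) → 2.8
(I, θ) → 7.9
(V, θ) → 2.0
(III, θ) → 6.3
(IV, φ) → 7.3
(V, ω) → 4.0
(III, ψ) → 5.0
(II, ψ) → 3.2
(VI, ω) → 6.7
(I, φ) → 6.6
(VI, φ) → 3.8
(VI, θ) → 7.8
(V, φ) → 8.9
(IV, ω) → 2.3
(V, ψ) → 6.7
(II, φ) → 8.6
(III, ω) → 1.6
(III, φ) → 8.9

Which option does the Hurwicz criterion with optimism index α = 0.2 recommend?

I

I: 0.2·8.8 + 0.8·3.5 = 4.56
II: 0.2·8.6 + 0.8·3.2 = 4.28
III: 0.2·8.9 + 0.8·1.6 = 3.06
IV: 0.2·7.3 + 0.8·2.3 = 3.3
V: 0.2·8.9 + 0.8·2.0 = 3.38
VI: 0.2·7.8 + 0.8·3.4 = 4.28
Highest Hurwicz score = 4.56 → I.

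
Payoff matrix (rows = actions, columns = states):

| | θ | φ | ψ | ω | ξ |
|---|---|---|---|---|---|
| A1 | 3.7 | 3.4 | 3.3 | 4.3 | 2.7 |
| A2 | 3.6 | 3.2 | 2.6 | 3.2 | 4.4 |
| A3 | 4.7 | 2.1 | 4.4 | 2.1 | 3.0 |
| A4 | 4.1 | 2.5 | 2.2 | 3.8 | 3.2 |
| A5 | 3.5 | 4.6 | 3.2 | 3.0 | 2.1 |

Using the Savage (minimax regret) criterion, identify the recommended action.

Column bests: θ=4.7, φ=4.6, ψ=4.4, ω=4.3, ξ=4.4.
A1 regrets: 1.0, 1.2, 1.1, 0.0, 1.7 → max 1.7
A2 regrets: 1.1, 1.4, 1.8, 1.1, 0.0 → max 1.8
A3 regrets: 0.0, 2.5, 0.0, 2.2, 1.4 → max 2.5
A4 regrets: 0.6, 2.1, 2.2, 0.5, 1.2 → max 2.2
A5 regrets: 1.2, 0.0, 1.2, 1.3, 2.3 → max 2.3
Smallest max regret = 1.7 → A1.

A1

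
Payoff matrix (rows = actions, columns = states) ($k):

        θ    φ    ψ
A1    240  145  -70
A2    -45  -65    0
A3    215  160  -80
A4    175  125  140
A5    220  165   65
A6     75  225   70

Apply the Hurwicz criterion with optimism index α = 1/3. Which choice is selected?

A4

A1: 1/3·240 + 2/3·(-70) = 100/3
A2: 1/3·0 + 2/3·(-65) = -130/3
A3: 1/3·215 + 2/3·(-80) = 55/3
A4: 1/3·175 + 2/3·125 = 425/3
A5: 1/3·220 + 2/3·65 = 350/3
A6: 1/3·225 + 2/3·70 = 365/3
Highest Hurwicz score = 425/3 → A4.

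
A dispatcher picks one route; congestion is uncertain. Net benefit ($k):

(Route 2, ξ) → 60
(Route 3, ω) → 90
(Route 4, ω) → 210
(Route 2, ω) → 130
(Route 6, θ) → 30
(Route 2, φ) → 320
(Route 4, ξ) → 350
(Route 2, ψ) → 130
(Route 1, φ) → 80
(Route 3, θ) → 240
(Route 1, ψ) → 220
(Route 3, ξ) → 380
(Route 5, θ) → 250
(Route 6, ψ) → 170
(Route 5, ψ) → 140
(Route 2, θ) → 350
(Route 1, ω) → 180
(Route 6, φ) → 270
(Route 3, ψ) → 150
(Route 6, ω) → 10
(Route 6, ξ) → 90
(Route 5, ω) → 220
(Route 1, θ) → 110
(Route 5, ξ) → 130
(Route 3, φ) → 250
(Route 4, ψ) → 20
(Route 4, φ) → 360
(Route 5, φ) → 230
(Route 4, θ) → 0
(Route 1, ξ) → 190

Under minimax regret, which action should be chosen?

Route 3

Column bests: θ=350, φ=360, ψ=220, ω=220, ξ=380.
Route 1 regrets: 240, 280, 0, 40, 190 → max 280
Route 2 regrets: 0, 40, 90, 90, 320 → max 320
Route 3 regrets: 110, 110, 70, 130, 0 → max 130
Route 4 regrets: 350, 0, 200, 10, 30 → max 350
Route 5 regrets: 100, 130, 80, 0, 250 → max 250
Route 6 regrets: 320, 90, 50, 210, 290 → max 320
Smallest max regret = 130 → Route 3.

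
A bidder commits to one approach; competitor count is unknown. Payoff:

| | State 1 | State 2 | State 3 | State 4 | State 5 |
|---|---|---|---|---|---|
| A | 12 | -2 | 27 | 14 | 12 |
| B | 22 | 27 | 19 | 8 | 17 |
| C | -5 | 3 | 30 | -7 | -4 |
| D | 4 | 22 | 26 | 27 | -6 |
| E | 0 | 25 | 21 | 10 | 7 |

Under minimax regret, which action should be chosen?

B

Column bests: State 1=22, State 2=27, State 3=30, State 4=27, State 5=17.
A regrets: 10, 29, 3, 13, 5 → max 29
B regrets: 0, 0, 11, 19, 0 → max 19
C regrets: 27, 24, 0, 34, 21 → max 34
D regrets: 18, 5, 4, 0, 23 → max 23
E regrets: 22, 2, 9, 17, 10 → max 22
Smallest max regret = 19 → B.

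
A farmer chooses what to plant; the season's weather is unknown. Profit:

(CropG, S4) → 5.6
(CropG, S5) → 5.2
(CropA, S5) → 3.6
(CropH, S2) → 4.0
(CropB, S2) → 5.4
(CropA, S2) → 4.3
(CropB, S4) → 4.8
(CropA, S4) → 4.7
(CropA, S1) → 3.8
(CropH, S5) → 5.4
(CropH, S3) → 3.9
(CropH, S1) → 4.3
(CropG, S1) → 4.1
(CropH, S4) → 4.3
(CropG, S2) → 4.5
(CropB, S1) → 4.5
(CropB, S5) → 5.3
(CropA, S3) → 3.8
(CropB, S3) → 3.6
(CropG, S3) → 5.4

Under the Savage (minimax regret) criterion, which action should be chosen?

Column bests: S1=4.5, S2=5.4, S3=5.4, S4=5.6, S5=5.4.
CropB regrets: 0.0, 0.0, 1.8, 0.8, 0.1 → max 1.8
CropA regrets: 0.7, 1.1, 1.6, 0.9, 1.8 → max 1.8
CropG regrets: 0.4, 0.9, 0.0, 0.0, 0.2 → max 0.9
CropH regrets: 0.2, 1.4, 1.5, 1.3, 0.0 → max 1.5
Smallest max regret = 0.9 → CropG.

CropG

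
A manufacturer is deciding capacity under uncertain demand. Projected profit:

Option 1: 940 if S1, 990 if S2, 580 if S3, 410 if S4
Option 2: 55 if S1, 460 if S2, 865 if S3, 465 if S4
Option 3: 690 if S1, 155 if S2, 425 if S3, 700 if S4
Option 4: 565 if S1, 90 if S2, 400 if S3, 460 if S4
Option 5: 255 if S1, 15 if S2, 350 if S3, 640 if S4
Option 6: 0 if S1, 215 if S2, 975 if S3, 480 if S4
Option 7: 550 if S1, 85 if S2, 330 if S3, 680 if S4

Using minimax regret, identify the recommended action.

Option 1

Column bests: S1=940, S2=990, S3=975, S4=700.
Option 1 regrets: 0, 0, 395, 290 → max 395
Option 2 regrets: 885, 530, 110, 235 → max 885
Option 3 regrets: 250, 835, 550, 0 → max 835
Option 4 regrets: 375, 900, 575, 240 → max 900
Option 5 regrets: 685, 975, 625, 60 → max 975
Option 6 regrets: 940, 775, 0, 220 → max 940
Option 7 regrets: 390, 905, 645, 20 → max 905
Smallest max regret = 395 → Option 1.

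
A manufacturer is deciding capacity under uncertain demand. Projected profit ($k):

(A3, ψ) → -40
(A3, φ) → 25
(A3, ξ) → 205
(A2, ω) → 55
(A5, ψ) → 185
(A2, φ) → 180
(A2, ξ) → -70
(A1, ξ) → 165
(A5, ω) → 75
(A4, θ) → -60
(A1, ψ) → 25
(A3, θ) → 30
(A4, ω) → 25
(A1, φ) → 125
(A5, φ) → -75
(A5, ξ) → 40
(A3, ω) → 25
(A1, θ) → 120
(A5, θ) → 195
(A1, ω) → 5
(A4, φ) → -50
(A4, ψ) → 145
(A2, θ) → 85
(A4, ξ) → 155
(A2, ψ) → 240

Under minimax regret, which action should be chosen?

Column bests: θ=195, φ=180, ψ=240, ω=75, ξ=205.
A1 regrets: 75, 55, 215, 70, 40 → max 215
A2 regrets: 110, 0, 0, 20, 275 → max 275
A3 regrets: 165, 155, 280, 50, 0 → max 280
A4 regrets: 255, 230, 95, 50, 50 → max 255
A5 regrets: 0, 255, 55, 0, 165 → max 255
Smallest max regret = 215 → A1.

A1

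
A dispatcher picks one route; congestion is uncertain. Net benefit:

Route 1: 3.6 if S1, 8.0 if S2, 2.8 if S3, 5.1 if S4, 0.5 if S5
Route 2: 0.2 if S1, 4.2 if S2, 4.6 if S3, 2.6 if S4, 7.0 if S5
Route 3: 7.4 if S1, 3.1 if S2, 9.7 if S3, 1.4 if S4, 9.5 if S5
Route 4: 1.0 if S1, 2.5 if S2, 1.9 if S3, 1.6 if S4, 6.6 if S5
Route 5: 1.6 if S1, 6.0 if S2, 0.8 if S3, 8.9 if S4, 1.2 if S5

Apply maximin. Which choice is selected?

Route 3

Row minima: Route 1=0.5, Route 2=0.2, Route 3=1.4, Route 4=1.0, Route 5=0.8
Best worst-case = 1.4 → Route 3.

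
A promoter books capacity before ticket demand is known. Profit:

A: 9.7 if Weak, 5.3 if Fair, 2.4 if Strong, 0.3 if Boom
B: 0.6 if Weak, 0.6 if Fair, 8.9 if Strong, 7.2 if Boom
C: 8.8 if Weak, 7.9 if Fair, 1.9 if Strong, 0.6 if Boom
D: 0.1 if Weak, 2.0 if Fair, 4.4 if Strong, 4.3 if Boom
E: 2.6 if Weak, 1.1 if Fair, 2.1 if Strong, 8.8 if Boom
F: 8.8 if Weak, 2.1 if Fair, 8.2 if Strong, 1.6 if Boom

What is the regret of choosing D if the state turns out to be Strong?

4.5

Best payoff under Strong is 8.9.
Regret = 8.9 − 4.4 = 4.5.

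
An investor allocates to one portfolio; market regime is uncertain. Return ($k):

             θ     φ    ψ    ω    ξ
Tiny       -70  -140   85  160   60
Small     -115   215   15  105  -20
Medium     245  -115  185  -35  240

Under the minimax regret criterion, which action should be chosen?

Medium

Column bests: θ=245, φ=215, ψ=185, ω=160, ξ=240.
Tiny regrets: 315, 355, 100, 0, 180 → max 355
Small regrets: 360, 0, 170, 55, 260 → max 360
Medium regrets: 0, 330, 0, 195, 0 → max 330
Smallest max regret = 330 → Medium.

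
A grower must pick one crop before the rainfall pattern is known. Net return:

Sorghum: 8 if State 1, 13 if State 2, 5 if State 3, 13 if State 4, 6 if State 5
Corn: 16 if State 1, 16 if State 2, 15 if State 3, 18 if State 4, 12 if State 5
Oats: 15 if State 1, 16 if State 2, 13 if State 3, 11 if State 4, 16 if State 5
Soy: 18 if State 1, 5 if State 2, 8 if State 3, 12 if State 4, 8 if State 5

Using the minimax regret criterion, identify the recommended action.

Corn

Column bests: State 1=18, State 2=16, State 3=15, State 4=18, State 5=16.
Sorghum regrets: 10, 3, 10, 5, 10 → max 10
Corn regrets: 2, 0, 0, 0, 4 → max 4
Oats regrets: 3, 0, 2, 7, 0 → max 7
Soy regrets: 0, 11, 7, 6, 8 → max 11
Smallest max regret = 4 → Corn.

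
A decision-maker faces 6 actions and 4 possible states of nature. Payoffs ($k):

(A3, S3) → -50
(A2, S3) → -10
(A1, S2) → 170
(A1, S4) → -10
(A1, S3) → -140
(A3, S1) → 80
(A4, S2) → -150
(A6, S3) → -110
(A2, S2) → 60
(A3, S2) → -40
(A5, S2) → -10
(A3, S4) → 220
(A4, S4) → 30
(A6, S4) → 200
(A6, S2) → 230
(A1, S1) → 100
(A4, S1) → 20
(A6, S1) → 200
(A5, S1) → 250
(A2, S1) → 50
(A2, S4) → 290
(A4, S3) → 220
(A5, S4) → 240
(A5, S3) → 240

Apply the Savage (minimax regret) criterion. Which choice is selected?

A5

Column bests: S1=250, S2=230, S3=240, S4=290.
A1 regrets: 150, 60, 380, 300 → max 380
A2 regrets: 200, 170, 250, 0 → max 250
A3 regrets: 170, 270, 290, 70 → max 290
A4 regrets: 230, 380, 20, 260 → max 380
A5 regrets: 0, 240, 0, 50 → max 240
A6 regrets: 50, 0, 350, 90 → max 350
Smallest max regret = 240 → A5.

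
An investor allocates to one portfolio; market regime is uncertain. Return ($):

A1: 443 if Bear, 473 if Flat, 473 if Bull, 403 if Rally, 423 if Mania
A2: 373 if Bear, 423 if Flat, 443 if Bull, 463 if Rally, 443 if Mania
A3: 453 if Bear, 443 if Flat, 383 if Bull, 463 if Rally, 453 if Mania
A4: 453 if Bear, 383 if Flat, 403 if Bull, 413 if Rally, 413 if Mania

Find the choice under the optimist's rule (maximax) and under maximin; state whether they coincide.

maximax → A1; maximin → A1 (agree)

Row maxima: A1=473, A2=463, A3=463, A4=453
Best best-case = 473 → A1.
Row minima: A1=403, A2=373, A3=383, A4=383
Best worst-case = 403 → A1.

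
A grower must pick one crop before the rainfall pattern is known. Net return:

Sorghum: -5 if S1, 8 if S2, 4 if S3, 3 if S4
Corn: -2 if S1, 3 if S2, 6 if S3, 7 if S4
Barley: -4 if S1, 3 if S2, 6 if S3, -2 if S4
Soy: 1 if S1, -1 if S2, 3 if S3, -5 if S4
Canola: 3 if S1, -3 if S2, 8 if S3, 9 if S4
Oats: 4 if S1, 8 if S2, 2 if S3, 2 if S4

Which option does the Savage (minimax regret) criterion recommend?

Corn

Column bests: S1=4, S2=8, S3=8, S4=9.
Sorghum regrets: 9, 0, 4, 6 → max 9
Corn regrets: 6, 5, 2, 2 → max 6
Barley regrets: 8, 5, 2, 11 → max 11
Soy regrets: 3, 9, 5, 14 → max 14
Canola regrets: 1, 11, 0, 0 → max 11
Oats regrets: 0, 0, 6, 7 → max 7
Smallest max regret = 6 → Corn.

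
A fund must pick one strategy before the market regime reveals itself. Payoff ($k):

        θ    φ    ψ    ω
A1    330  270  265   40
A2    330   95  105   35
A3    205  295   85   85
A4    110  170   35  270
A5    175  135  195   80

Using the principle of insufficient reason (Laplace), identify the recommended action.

Row averages: A1=226.25, A2=141.25, A3=167.5, A4=146.25, A5=146.25
Highest average = 226.25 → A1.

A1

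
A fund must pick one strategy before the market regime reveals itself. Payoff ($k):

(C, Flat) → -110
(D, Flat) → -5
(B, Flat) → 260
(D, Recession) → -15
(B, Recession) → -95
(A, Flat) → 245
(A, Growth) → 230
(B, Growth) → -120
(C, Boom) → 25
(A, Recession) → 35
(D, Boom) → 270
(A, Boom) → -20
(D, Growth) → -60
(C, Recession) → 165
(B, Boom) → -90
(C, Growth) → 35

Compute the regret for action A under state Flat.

15

Best payoff under Flat is 260.
Regret = 260 − 245 = 15.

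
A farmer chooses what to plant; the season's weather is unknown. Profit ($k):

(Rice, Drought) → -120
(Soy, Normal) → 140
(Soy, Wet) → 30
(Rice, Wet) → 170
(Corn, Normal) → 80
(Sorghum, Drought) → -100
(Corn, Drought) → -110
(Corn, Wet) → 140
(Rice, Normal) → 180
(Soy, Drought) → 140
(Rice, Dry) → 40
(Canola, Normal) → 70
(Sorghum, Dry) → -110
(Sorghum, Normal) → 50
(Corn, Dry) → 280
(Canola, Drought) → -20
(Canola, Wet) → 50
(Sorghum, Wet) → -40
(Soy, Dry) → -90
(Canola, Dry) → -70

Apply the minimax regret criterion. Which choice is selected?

Corn

Column bests: Drought=140, Dry=280, Normal=180, Wet=170.
Soy regrets: 0, 370, 40, 140 → max 370
Corn regrets: 250, 0, 100, 30 → max 250
Sorghum regrets: 240, 390, 130, 210 → max 390
Canola regrets: 160, 350, 110, 120 → max 350
Rice regrets: 260, 240, 0, 0 → max 260
Smallest max regret = 250 → Corn.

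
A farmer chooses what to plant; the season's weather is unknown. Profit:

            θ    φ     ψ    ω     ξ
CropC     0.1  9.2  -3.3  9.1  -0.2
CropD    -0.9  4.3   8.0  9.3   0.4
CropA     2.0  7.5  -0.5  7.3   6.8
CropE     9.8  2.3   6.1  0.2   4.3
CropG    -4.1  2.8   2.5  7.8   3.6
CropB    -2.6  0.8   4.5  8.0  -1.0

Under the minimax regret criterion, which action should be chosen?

CropA

Column bests: θ=9.8, φ=9.2, ψ=8.0, ω=9.3, ξ=6.8.
CropC regrets: 9.7, 0.0, 11.3, 0.2, 7.0 → max 11.3
CropD regrets: 10.7, 4.9, 0.0, 0.0, 6.4 → max 10.7
CropA regrets: 7.8, 1.7, 8.5, 2.0, 0.0 → max 8.5
CropE regrets: 0.0, 6.9, 1.9, 9.1, 2.5 → max 9.1
CropG regrets: 13.9, 6.4, 5.5, 1.5, 3.2 → max 13.9
CropB regrets: 12.4, 8.4, 3.5, 1.3, 7.8 → max 12.4
Smallest max regret = 8.5 → CropA.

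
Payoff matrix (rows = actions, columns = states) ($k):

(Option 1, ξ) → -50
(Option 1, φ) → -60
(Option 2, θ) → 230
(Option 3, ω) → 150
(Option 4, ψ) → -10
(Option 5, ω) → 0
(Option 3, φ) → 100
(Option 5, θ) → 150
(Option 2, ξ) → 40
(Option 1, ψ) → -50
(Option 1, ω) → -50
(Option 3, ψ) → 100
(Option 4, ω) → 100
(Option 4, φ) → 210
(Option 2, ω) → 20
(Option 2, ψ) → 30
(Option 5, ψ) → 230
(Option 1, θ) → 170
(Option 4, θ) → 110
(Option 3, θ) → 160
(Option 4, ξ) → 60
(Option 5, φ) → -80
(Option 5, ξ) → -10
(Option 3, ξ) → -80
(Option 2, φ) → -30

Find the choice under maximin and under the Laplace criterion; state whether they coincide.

maximin → Option 4; laplace → Option 4 (agree)

Row minima: Option 1=-60, Option 2=-30, Option 3=-80, Option 4=-10, Option 5=-80
Best worst-case = -10 → Option 4.
Row averages: Option 1=-8, Option 2=58, Option 3=86, Option 4=94, Option 5=58
Highest average = 94 → Option 4.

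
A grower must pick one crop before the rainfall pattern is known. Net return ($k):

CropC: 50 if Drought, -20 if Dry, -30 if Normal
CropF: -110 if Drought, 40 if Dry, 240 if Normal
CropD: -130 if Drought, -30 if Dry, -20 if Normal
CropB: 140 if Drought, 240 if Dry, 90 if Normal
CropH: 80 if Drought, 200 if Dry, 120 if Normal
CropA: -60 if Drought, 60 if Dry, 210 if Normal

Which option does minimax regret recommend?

Column bests: Drought=140, Dry=240, Normal=240.
CropC regrets: 90, 260, 270 → max 270
CropF regrets: 250, 200, 0 → max 250
CropD regrets: 270, 270, 260 → max 270
CropB regrets: 0, 0, 150 → max 150
CropH regrets: 60, 40, 120 → max 120
CropA regrets: 200, 180, 30 → max 200
Smallest max regret = 120 → CropH.

CropH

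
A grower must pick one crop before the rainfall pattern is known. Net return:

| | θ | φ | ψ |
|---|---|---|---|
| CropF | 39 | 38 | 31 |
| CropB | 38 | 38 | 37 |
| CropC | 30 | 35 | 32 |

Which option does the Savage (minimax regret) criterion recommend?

CropB

Column bests: θ=39, φ=38, ψ=37.
CropF regrets: 0, 0, 6 → max 6
CropB regrets: 1, 0, 0 → max 1
CropC regrets: 9, 3, 5 → max 9
Smallest max regret = 1 → CropB.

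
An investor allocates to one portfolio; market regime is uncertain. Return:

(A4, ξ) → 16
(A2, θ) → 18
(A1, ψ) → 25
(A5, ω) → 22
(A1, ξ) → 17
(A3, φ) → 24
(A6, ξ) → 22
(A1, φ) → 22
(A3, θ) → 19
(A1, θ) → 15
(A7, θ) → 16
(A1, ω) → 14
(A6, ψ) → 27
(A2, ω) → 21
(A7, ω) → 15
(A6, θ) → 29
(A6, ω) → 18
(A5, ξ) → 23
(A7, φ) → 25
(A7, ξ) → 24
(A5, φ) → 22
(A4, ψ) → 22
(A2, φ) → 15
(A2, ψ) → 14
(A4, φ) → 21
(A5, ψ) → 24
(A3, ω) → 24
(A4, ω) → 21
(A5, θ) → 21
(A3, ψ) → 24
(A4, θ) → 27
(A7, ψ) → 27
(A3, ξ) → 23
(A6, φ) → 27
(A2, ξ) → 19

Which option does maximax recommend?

A6

Row maxima: A1=25, A2=21, A3=24, A4=27, A5=24, A6=29, A7=27
Best best-case = 29 → A6.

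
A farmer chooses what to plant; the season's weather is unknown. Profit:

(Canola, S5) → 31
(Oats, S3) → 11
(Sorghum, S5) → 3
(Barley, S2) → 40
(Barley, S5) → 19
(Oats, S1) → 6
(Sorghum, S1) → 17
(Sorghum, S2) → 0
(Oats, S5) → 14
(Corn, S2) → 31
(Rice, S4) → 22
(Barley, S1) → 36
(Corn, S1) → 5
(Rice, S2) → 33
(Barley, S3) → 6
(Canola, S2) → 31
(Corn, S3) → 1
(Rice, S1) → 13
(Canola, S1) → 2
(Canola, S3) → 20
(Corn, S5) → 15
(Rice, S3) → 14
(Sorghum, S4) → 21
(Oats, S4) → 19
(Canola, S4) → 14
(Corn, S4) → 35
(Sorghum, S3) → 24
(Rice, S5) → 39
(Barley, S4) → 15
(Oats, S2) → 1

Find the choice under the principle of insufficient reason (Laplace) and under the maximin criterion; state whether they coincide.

Row averages: Canola=19.6, Rice=24.2, Sorghum=13, Barley=23.2, Oats=10.2, Corn=17.4
Highest average = 24.2 → Rice.
Row minima: Canola=2, Rice=13, Sorghum=0, Barley=6, Oats=1, Corn=1
Best worst-case = 13 → Rice.

laplace → Rice; maximin → Rice (agree)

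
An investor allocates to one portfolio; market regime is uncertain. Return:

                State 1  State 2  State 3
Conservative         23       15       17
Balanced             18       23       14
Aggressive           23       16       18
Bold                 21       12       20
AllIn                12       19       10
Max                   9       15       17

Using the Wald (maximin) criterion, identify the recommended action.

Aggressive

Row minima: Conservative=15, Balanced=14, Aggressive=16, Bold=12, AllIn=10, Max=9
Best worst-case = 16 → Aggressive.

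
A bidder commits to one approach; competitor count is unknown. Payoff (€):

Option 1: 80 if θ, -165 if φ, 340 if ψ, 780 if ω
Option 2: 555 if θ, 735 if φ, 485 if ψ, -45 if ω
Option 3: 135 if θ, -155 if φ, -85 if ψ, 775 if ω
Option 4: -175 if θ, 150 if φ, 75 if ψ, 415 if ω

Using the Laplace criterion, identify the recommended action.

Option 2

Row averages: Option 1=258.75, Option 2=432.5, Option 3=167.5, Option 4=116.25
Highest average = 432.5 → Option 2.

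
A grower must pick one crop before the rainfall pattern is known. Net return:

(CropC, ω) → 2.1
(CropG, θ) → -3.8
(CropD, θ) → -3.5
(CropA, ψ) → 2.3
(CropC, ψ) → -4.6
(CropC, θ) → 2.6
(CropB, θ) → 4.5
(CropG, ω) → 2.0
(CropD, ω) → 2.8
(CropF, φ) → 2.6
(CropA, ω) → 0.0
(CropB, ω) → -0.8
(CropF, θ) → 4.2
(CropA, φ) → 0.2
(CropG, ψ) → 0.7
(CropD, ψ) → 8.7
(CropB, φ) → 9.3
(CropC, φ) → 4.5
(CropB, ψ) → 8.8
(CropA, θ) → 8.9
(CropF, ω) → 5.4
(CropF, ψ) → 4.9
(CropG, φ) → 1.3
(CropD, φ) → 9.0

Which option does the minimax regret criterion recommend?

CropB

Column bests: θ=8.9, φ=9.3, ψ=8.8, ω=5.4.
CropD regrets: 12.4, 0.3, 0.1, 2.6 → max 12.4
CropB regrets: 4.4, 0.0, 0.0, 6.2 → max 6.2
CropF regrets: 4.7, 6.7, 3.9, 0.0 → max 6.7
CropG regrets: 12.7, 8.0, 8.1, 3.4 → max 12.7
CropC regrets: 6.3, 4.8, 13.4, 3.3 → max 13.4
CropA regrets: 0.0, 9.1, 6.5, 5.4 → max 9.1
Smallest max regret = 6.2 → CropB.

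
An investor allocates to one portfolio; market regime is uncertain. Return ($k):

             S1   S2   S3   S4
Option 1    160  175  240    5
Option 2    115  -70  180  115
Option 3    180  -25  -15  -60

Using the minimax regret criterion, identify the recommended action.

Column bests: S1=180, S2=175, S3=240, S4=115.
Option 1 regrets: 20, 0, 0, 110 → max 110
Option 2 regrets: 65, 245, 60, 0 → max 245
Option 3 regrets: 0, 200, 255, 175 → max 255
Smallest max regret = 110 → Option 1.

Option 1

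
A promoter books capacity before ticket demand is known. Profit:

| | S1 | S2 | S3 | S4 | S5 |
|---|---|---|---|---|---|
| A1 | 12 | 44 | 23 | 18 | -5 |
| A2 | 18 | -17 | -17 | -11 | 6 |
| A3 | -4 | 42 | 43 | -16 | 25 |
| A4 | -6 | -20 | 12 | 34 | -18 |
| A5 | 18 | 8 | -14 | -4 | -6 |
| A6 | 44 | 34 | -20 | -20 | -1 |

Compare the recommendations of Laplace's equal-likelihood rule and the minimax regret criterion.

laplace → A1; minimax regret → A1 (agree)

Row averages: A1=18.4, A2=-4.2, A3=18, A4=0.4, A5=0.4, A6=7.4
Highest average = 18.4 → A1.
Column bests: S1=44, S2=44, S3=43, S4=34, S5=25.
A1 regrets: 32, 0, 20, 16, 30 → max 32
A2 regrets: 26, 61, 60, 45, 19 → max 61
A3 regrets: 48, 2, 0, 50, 0 → max 50
A4 regrets: 50, 64, 31, 0, 43 → max 64
A5 regrets: 26, 36, 57, 38, 31 → max 57
A6 regrets: 0, 10, 63, 54, 26 → max 63
Smallest max regret = 32 → A1.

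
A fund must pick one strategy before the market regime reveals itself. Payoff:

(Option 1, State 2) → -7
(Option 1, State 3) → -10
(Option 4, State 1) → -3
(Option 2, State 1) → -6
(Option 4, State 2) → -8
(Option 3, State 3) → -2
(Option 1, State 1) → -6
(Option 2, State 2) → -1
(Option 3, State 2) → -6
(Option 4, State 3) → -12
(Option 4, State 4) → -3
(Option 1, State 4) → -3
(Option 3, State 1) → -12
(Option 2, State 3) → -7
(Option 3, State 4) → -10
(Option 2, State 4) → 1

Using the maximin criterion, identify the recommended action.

Option 2

Row minima: Option 1=-10, Option 2=-7, Option 3=-12, Option 4=-12
Best worst-case = -7 → Option 2.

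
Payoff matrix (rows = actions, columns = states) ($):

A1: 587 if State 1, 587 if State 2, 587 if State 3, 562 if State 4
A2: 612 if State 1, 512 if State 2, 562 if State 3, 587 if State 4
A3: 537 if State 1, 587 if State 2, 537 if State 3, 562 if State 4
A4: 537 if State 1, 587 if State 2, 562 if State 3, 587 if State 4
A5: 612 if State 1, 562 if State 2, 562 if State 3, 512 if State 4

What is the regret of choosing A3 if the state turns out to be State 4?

Best payoff under State 4 is 587.
Regret = 587 − 562 = 25.

25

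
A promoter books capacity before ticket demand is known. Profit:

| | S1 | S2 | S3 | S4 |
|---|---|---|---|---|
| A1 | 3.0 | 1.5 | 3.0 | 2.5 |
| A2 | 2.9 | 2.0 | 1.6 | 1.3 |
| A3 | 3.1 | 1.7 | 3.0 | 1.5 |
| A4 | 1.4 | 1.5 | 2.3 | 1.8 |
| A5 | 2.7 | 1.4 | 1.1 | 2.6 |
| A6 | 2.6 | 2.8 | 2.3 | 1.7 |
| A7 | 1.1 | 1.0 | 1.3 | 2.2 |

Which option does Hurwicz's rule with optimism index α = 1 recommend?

A3

A1: 1·3.0 + 0·1.5 = 3
A2: 1·2.9 + 0·1.3 = 2.9
A3: 1·3.1 + 0·1.5 = 3.1
A4: 1·2.3 + 0·1.4 = 2.3
A5: 1·2.7 + 0·1.1 = 2.7
A6: 1·2.8 + 0·1.7 = 2.8
A7: 1·2.2 + 0·1.0 = 2.2
Highest Hurwicz score = 3.1 → A3.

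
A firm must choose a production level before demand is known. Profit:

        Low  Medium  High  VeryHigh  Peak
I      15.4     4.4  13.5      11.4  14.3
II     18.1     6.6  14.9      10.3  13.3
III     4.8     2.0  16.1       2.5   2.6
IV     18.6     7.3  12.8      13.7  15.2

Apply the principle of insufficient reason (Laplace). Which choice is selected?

Row averages: I=11.8, II=12.64, III=5.6, IV=13.52
Highest average = 13.52 → IV.

IV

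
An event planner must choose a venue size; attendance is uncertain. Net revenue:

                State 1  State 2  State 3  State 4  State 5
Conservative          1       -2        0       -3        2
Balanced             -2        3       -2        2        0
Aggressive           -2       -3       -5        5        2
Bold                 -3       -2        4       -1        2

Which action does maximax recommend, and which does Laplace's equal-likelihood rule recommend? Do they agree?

Row maxima: Conservative=2, Balanced=3, Aggressive=5, Bold=4
Best best-case = 5 → Aggressive.
Row averages: Conservative=-0.4, Balanced=0.2, Aggressive=-0.6, Bold=0
Highest average = 0.2 → Balanced.

maximax → Aggressive; laplace → Balanced (disagree)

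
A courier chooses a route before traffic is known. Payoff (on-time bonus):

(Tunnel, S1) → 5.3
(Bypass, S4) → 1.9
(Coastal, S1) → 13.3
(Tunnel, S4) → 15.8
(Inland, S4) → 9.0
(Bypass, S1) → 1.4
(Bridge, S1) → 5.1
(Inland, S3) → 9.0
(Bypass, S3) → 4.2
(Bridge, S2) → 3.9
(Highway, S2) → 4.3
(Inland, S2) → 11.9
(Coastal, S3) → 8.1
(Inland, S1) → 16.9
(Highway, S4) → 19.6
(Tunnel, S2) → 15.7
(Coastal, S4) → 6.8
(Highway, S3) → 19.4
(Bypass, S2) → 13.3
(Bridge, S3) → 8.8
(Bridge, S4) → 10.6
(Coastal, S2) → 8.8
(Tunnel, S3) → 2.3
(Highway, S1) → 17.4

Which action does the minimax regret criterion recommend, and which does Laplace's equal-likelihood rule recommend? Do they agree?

minimax regret → Inland; laplace → Highway (disagree)

Column bests: S1=17.4, S2=15.7, S3=19.4, S4=19.6.
Highway regrets: 0.0, 11.4, 0.0, 0.0 → max 11.4
Coastal regrets: 4.1, 6.9, 11.3, 12.8 → max 12.8
Inland regrets: 0.5, 3.8, 10.4, 10.6 → max 10.6
Bypass regrets: 16.0, 2.4, 15.2, 17.7 → max 17.7
Bridge regrets: 12.3, 11.8, 10.6, 9.0 → max 12.3
Tunnel regrets: 12.1, 0.0, 17.1, 3.8 → max 17.1
Smallest max regret = 10.6 → Inland.
Row averages: Highway=15.175, Coastal=9.25, Inland=11.7, Bypass=5.2, Bridge=7.1, Tunnel=9.775
Highest average = 15.175 → Highway.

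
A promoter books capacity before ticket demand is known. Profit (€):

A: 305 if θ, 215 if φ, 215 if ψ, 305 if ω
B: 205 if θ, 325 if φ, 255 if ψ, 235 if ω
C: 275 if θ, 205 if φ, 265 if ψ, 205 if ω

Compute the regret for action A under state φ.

Best payoff under φ is 325.
Regret = 325 − 215 = 110.

110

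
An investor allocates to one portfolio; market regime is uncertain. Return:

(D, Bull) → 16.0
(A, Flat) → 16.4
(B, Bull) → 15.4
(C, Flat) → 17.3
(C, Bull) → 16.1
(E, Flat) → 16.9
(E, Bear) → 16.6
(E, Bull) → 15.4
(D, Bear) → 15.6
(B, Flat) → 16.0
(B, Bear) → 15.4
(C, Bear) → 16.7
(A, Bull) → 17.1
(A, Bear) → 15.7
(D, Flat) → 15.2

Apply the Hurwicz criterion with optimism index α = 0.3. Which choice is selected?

C

A: 0.3·17.1 + 0.7·15.7 = 16.12
B: 0.3·16.0 + 0.7·15.4 = 15.58
C: 0.3·17.3 + 0.7·16.1 = 16.46
D: 0.3·16.0 + 0.7·15.2 = 15.44
E: 0.3·16.9 + 0.7·15.4 = 15.85
Highest Hurwicz score = 16.46 → C.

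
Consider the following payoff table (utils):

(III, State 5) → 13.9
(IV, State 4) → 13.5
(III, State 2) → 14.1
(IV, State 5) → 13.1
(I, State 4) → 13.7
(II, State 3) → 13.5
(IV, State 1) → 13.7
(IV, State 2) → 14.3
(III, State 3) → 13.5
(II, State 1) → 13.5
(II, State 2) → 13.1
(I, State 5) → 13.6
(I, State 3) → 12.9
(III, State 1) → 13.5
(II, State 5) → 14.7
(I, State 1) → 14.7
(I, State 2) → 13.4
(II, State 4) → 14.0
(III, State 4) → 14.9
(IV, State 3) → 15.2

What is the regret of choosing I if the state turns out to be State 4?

1.2

Best payoff under State 4 is 14.9.
Regret = 14.9 − 13.7 = 1.2.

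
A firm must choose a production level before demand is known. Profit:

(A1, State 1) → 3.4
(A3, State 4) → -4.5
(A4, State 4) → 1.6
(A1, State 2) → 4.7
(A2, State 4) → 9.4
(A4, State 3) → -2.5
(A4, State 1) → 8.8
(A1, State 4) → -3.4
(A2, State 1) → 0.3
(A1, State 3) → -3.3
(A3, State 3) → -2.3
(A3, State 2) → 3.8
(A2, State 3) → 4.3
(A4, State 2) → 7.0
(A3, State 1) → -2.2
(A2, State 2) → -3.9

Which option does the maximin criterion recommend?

Row minima: A1=-3.4, A2=-3.9, A3=-4.5, A4=-2.5
Best worst-case = -2.5 → A4.

A4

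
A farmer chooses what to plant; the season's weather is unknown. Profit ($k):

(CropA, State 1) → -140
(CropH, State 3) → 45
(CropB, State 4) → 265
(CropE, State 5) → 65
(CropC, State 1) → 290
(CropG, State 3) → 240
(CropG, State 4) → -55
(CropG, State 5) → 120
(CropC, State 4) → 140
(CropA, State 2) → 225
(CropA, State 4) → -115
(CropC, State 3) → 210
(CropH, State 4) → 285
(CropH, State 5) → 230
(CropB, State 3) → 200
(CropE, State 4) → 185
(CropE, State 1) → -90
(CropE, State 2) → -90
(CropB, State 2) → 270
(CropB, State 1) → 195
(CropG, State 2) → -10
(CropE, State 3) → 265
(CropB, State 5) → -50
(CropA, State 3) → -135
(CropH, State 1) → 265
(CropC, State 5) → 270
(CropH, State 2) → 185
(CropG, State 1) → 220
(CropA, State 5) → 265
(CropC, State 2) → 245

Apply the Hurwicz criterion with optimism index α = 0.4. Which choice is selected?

CropA: 0.4·265 + 0.6·(-140) = 22
CropC: 0.4·290 + 0.6·140 = 200
CropH: 0.4·285 + 0.6·45 = 141
CropB: 0.4·270 + 0.6·(-50) = 78
CropE: 0.4·265 + 0.6·(-90) = 52
CropG: 0.4·240 + 0.6·(-55) = 63
Highest Hurwicz score = 200 → CropC.

CropC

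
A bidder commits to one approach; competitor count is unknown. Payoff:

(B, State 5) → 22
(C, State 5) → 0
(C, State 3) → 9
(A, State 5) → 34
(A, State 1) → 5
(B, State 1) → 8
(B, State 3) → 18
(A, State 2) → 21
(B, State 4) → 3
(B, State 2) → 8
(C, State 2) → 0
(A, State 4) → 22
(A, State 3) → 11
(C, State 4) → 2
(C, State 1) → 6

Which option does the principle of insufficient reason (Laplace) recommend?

A

Row averages: A=18.6, B=11.8, C=3.4
Highest average = 18.6 → A.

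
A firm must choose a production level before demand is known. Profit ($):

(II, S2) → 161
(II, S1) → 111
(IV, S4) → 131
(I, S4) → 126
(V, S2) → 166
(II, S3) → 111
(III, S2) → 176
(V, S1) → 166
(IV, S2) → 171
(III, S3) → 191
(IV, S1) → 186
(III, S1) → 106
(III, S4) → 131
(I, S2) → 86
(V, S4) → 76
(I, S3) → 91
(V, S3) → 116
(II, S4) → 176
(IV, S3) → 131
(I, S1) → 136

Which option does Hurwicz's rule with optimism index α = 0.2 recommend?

IV

I: 0.2·136 + 0.8·86 = 96
II: 0.2·176 + 0.8·111 = 124
III: 0.2·191 + 0.8·106 = 123
IV: 0.2·186 + 0.8·131 = 142
V: 0.2·166 + 0.8·76 = 94
Highest Hurwicz score = 142 → IV.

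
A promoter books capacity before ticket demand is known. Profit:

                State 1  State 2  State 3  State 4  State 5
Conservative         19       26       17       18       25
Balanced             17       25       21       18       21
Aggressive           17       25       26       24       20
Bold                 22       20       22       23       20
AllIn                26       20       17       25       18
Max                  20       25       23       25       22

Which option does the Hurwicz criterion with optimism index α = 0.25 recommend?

Max

Conservative: 0.25·26 + 0.75·17 = 19.25
Balanced: 0.25·25 + 0.75·17 = 19
Aggressive: 0.25·26 + 0.75·17 = 19.25
Bold: 0.25·23 + 0.75·20 = 20.75
AllIn: 0.25·26 + 0.75·17 = 19.25
Max: 0.25·25 + 0.75·20 = 21.25
Highest Hurwicz score = 21.25 → Max.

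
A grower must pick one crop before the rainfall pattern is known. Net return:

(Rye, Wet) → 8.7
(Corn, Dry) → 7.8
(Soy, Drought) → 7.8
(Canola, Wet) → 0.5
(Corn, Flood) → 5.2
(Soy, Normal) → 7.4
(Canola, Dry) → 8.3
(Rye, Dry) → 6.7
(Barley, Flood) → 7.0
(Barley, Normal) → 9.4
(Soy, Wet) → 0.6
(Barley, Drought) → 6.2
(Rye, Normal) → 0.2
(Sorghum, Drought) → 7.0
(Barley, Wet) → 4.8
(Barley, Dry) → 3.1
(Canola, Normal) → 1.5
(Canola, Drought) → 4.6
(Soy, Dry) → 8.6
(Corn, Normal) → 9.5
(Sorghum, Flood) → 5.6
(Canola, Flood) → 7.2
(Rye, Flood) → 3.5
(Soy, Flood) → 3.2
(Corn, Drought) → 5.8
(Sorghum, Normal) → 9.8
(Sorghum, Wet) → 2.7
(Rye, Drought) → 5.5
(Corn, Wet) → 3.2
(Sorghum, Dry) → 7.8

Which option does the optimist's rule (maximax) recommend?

Sorghum

Row maxima: Rye=8.7, Canola=8.3, Sorghum=9.8, Barley=9.4, Soy=8.6, Corn=9.5
Best best-case = 9.8 → Sorghum.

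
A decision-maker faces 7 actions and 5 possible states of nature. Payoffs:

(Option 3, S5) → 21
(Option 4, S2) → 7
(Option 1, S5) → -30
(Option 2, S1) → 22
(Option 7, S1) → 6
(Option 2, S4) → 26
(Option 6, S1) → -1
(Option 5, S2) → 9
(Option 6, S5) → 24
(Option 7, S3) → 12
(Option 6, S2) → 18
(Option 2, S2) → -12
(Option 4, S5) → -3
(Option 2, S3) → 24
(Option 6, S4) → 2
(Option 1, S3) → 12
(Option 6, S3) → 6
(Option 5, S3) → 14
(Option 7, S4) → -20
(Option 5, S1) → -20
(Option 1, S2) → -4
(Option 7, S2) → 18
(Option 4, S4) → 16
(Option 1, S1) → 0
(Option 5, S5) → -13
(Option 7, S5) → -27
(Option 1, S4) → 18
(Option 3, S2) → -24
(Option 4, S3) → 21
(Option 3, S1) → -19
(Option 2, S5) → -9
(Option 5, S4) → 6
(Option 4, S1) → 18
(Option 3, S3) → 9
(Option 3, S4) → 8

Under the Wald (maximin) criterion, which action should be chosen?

Row minima: Option 1=-30, Option 2=-12, Option 3=-24, Option 4=-3, Option 5=-20, Option 6=-1, Option 7=-27
Best worst-case = -1 → Option 6.

Option 6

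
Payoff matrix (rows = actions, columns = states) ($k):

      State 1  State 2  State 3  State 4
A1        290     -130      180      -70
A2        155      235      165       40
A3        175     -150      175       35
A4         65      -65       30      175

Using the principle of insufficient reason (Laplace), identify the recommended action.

A2

Row averages: A1=67.5, A2=148.75, A3=58.75, A4=51.25
Highest average = 148.75 → A2.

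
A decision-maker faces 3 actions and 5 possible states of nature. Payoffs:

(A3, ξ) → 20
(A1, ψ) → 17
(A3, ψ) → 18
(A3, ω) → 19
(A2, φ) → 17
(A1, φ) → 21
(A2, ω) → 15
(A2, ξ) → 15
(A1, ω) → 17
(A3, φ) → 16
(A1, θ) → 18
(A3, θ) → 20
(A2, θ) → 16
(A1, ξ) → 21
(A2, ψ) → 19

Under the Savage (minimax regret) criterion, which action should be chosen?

A1

Column bests: θ=20, φ=21, ψ=19, ω=19, ξ=21.
A1 regrets: 2, 0, 2, 2, 0 → max 2
A2 regrets: 4, 4, 0, 4, 6 → max 6
A3 regrets: 0, 5, 1, 0, 1 → max 5
Smallest max regret = 2 → A1.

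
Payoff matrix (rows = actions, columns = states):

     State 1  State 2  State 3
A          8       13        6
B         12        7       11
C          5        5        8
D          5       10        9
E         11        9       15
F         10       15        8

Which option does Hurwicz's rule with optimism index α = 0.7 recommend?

E

A: 0.7·13 + 0.3·6 = 10.9
B: 0.7·12 + 0.3·7 = 10.5
C: 0.7·8 + 0.3·5 = 7.1
D: 0.7·10 + 0.3·5 = 8.5
E: 0.7·15 + 0.3·9 = 13.2
F: 0.7·15 + 0.3·8 = 12.9
Highest Hurwicz score = 13.2 → E.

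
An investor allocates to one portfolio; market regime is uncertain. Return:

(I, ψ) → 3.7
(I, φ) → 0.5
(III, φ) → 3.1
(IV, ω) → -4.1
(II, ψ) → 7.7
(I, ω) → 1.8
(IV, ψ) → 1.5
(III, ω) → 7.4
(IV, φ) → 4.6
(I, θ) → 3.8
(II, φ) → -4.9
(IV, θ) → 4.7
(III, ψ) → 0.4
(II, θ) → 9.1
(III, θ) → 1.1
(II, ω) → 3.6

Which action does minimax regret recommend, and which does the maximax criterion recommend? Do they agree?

Column bests: θ=9.1, φ=4.6, ψ=7.7, ω=7.4.
I regrets: 5.3, 4.1, 4.0, 5.6 → max 5.6
II regrets: 0.0, 9.5, 0.0, 3.8 → max 9.5
III regrets: 8.0, 1.5, 7.3, 0.0 → max 8.0
IV regrets: 4.4, 0.0, 6.2, 11.5 → max 11.5
Smallest max regret = 5.6 → I.
Row maxima: I=3.8, II=9.1, III=7.4, IV=4.7
Best best-case = 9.1 → II.

minimax regret → I; maximax → II (disagree)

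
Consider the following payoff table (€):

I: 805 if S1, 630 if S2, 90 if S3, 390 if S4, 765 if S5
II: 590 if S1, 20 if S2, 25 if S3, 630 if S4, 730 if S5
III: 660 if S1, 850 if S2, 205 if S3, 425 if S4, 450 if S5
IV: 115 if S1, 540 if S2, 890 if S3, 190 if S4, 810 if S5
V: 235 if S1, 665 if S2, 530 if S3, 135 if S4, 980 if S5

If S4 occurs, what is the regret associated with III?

Best payoff under S4 is 630.
Regret = 630 − 425 = 205.

205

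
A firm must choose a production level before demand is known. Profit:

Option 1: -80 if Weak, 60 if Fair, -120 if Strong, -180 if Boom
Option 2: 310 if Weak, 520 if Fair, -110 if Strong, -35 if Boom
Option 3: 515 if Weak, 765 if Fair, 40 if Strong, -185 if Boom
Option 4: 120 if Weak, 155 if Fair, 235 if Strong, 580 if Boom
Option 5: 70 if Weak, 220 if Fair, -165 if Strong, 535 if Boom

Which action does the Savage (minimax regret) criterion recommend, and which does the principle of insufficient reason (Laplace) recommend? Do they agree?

minimax regret → Option 5; laplace → Option 3 (disagree)

Column bests: Weak=515, Fair=765, Strong=235, Boom=580.
Option 1 regrets: 595, 705, 355, 760 → max 760
Option 2 regrets: 205, 245, 345, 615 → max 615
Option 3 regrets: 0, 0, 195, 765 → max 765
Option 4 regrets: 395, 610, 0, 0 → max 610
Option 5 regrets: 445, 545, 400, 45 → max 545
Smallest max regret = 545 → Option 5.
Row averages: Option 1=-80, Option 2=171.25, Option 3=283.75, Option 4=272.5, Option 5=165
Highest average = 283.75 → Option 3.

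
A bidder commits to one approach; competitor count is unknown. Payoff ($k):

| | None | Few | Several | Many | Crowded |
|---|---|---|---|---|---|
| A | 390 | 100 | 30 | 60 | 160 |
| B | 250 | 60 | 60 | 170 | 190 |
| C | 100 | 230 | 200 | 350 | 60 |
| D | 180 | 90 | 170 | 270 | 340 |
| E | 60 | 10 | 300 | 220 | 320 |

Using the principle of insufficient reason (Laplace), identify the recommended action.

Row averages: A=148, B=146, C=188, D=210, E=182
Highest average = 210 → D.

D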